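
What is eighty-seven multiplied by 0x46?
Convert eighty-seven (English words) → 87 (decimal)
Convert 0x46 (hexadecimal) → 4×16 + 6 = 70 (decimal)
Compute 87 × 70 = 6090
6090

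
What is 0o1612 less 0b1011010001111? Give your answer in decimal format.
Convert 0o1612 (octal) → 1×512 + 6×64 + 1×8 + 2 = 906 (decimal)
Convert 0b1011010001111 (binary) → 4096 + 1024 + 512 + 128 + 8 + 4 + 2 + 1 = 5775 (decimal)
Compute 906 - 5775 = -4869
-4869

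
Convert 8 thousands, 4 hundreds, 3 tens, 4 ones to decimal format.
Convert 8 thousands, 4 hundreds, 3 tens, 4 ones (place-value notation) → 8×1000 + 4×100 + 3×10 + 4 = 8434 (decimal)
8434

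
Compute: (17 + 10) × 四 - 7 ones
Convert 四 (Chinese numeral) → 4 (decimal)
Convert 7 ones (place-value notation) → 7 (decimal)
Expression in decimal: (17 + 10) × 4 - 7
Parentheses first: 17 + 10 = 27
Multiply: 27 × 4 = 108
Subtract: 108 - 7 = 101
101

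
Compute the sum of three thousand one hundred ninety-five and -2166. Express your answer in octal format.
Convert three thousand one hundred ninety-five (English words) → 3×1000 + 1×100 + 95 = 3195 (decimal)
Compute 3195 + -2166 = 1029
Convert 1029 (decimal) → 1029 = 2×512 + 5 → 0o2005 (octal)
0o2005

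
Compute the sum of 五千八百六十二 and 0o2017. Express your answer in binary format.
Convert 五千八百六十二 (Chinese numeral) → 5×1000 + 8×100 + 6×10 + 2 = 5862 (decimal)
Convert 0o2017 (octal) → 2×512 + 1×8 + 7 = 1039 (decimal)
Compute 5862 + 1039 = 6901
Convert 6901 (decimal) → 6901 = 4096 + 2048 + 512 + 128 + 64 + 32 + 16 + 4 + 1 → 0b1101011110101 (binary)
0b1101011110101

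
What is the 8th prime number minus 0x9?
The 8th prime number = 19
Convert 0x9 (hexadecimal) → 9 (decimal)
Compute 19 - 9 = 10
10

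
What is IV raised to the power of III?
Convert IV (Roman numeral) → 4 (decimal)
Convert III (Roman numeral) → 1 + 1 + 1 = 3 (decimal)
Compute 4 ^ 3 = 64
64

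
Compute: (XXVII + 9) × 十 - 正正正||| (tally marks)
Convert XXVII (Roman numeral) → 10 + 10 + 5 + 1 + 1 = 27 (decimal)
Convert 十 (Chinese numeral) → 1×10 = 10 (decimal)
Convert 正正正||| (tally marks) → 5 + 5 + 5 + 3 = 18 (decimal)
Expression in decimal: (27 + 9) × 10 - 18
Parentheses first: 27 + 9 = 36
Multiply: 36 × 10 = 360
Subtract: 360 - 18 = 342
342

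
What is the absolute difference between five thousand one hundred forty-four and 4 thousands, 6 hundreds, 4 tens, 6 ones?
Convert five thousand one hundred forty-four (English words) → 5×1000 + 1×100 + 44 = 5144 (decimal)
Convert 4 thousands, 6 hundreds, 4 tens, 6 ones (place-value notation) → 4×1000 + 6×100 + 4×10 + 6 = 4646 (decimal)
Compute |5144 - 4646| = 498
498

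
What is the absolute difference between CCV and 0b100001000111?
Convert CCV (Roman numeral) → 100 + 100 + 5 = 205 (decimal)
Convert 0b100001000111 (binary) → 2048 + 64 + 4 + 2 + 1 = 2119 (decimal)
Compute |205 - 2119| = 1914
1914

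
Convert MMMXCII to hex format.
Convert MMMXCII (Roman numeral) → 1000 + 1000 + 1000 + 90 + 1 + 1 = 3092 (decimal)
Convert 3092 (decimal) → 3092 = 12×256 + 1×16 + 4 → 0xC14 (hexadecimal)
0xC14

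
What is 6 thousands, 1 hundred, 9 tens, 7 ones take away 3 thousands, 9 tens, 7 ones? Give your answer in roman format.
Convert 6 thousands, 1 hundred, 9 tens, 7 ones (place-value notation) → 6×1000 + 1×100 + 9×10 + 7 = 6197 (decimal)
Convert 3 thousands, 9 tens, 7 ones (place-value notation) → 3×1000 + 9×10 + 7 = 3097 (decimal)
Compute 6197 - 3097 = 3100
Convert 3100 (decimal) → 3100 = 1000 + 1000 + 1000 + 100 → MMMC (Roman numeral)
MMMC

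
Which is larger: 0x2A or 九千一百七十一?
Convert 0x2A (hexadecimal) → 2×16 + 10 = 42 (decimal)
Convert 九千一百七十一 (Chinese numeral) → 9×1000 + 1×100 + 7×10 + 1 = 9171 (decimal)
Compare 42 vs 9171: larger = 9171
9171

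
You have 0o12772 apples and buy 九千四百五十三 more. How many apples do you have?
Convert 0o12772 (octal) → 1×4096 + 2×512 + 7×64 + 7×8 + 2 = 5626 (decimal)
Convert 九千四百五十三 (Chinese numeral) → 9×1000 + 4×100 + 5×10 + 3 = 9453 (decimal)
Compute 5626 + 9453 = 15079
15079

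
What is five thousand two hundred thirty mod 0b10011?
Convert five thousand two hundred thirty (English words) → 5×1000 + 2×100 + 30 = 5230 (decimal)
Convert 0b10011 (binary) → 16 + 2 + 1 = 19 (decimal)
Compute 5230 mod 19 = 5
5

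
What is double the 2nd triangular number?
The 2nd triangular number = 2×3/2 = 3
Compute 3 × 2 = 6
6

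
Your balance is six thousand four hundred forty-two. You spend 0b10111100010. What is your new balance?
Convert six thousand four hundred forty-two (English words) → 6×1000 + 4×100 + 42 = 6442 (decimal)
Convert 0b10111100010 (binary) → 1024 + 256 + 128 + 64 + 32 + 2 = 1506 (decimal)
Compute 6442 - 1506 = 4936
4936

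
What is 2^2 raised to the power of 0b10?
Convert 2^2 (power) → 4 (decimal)
Convert 0b10 (binary) → 2 (decimal)
Compute 4 ^ 2 = 16
16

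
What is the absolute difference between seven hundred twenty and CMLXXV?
Convert seven hundred twenty (English words) → 7×100 + 20 = 720 (decimal)
Convert CMLXXV (Roman numeral) → 900 + 50 + 10 + 10 + 5 = 975 (decimal)
Compute |720 - 975| = 255
255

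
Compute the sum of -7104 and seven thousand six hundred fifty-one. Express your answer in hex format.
Convert seven thousand six hundred fifty-one (English words) → 7×1000 + 6×100 + 51 = 7651 (decimal)
Compute -7104 + 7651 = 547
Convert 547 (decimal) → 547 = 2×256 + 2×16 + 3 → 0x223 (hexadecimal)
0x223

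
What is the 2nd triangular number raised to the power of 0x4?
Convert the 2nd triangular number (triangular index) → 2×3/2 = 3 (decimal)
Convert 0x4 (hexadecimal) → 4 (decimal)
Compute 3 ^ 4 = 81
81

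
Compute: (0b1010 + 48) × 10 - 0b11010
Convert 0b1010 (binary) → 8 + 2 = 10 (decimal)
Convert 0b11010 (binary) → 16 + 8 + 2 = 26 (decimal)
Expression in decimal: (10 + 48) × 10 - 26
Parentheses first: 10 + 48 = 58
Multiply: 58 × 10 = 580
Subtract: 580 - 26 = 554
554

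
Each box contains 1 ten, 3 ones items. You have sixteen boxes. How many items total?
Convert 1 ten, 3 ones (place-value notation) → 1×10 + 3 = 13 (decimal)
Convert sixteen (English words) → 16 (decimal)
Compute 13 × 16 = 208
208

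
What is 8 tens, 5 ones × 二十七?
Convert 8 tens, 5 ones (place-value notation) → 8×10 + 5 = 85 (decimal)
Convert 二十七 (Chinese numeral) → 2×10 + 7 = 27 (decimal)
Compute 85 × 27 = 2295
2295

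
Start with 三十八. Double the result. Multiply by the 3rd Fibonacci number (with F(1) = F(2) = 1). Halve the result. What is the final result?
Convert 三十八 (Chinese numeral) → 3×10 + 8 = 38 (decimal)
Start: 38
38 × 2 = 76
Convert the 3rd Fibonacci number (with F(1) = F(2) = 1) (Fibonacci index) → 1, 1, 2 → 2 (decimal)
76 × 2 = 152
152 ÷ 2 = 76
76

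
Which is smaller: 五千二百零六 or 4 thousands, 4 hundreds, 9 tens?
Convert 五千二百零六 (Chinese numeral) → 5×1000 + 2×100 + 6 = 5206 (decimal)
Convert 4 thousands, 4 hundreds, 9 tens (place-value notation) → 4×1000 + 4×100 + 9×10 = 4490 (decimal)
Compare 5206 vs 4490: smaller = 4490
4490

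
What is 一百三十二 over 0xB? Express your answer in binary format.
Convert 一百三十二 (Chinese numeral) → 1×100 + 3×10 + 2 = 132 (decimal)
Convert 0xB (hexadecimal) → 11 (decimal)
Compute 132 ÷ 11 = 12
Convert 12 (decimal) → 12 = 8 + 4 → 0b1100 (binary)
0b1100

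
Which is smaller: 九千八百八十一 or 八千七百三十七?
Convert 九千八百八十一 (Chinese numeral) → 9×1000 + 8×100 + 8×10 + 1 = 9881 (decimal)
Convert 八千七百三十七 (Chinese numeral) → 8×1000 + 7×100 + 3×10 + 7 = 8737 (decimal)
Compare 9881 vs 8737: smaller = 8737
8737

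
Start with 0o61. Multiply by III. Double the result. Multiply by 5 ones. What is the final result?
Convert 0o61 (octal) → 6×8 + 1 = 49 (decimal)
Start: 49
Convert III (Roman numeral) → 1 + 1 + 1 = 3 (decimal)
49 × 3 = 147
147 × 2 = 294
Convert 5 ones (place-value notation) → 5 (decimal)
294 × 5 = 1470
1470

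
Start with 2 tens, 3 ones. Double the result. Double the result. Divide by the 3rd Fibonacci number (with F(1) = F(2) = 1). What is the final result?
Convert 2 tens, 3 ones (place-value notation) → 2×10 + 3 = 23 (decimal)
Start: 23
23 × 2 = 46
46 × 2 = 92
Convert the 3rd Fibonacci number (with F(1) = F(2) = 1) (Fibonacci index) → 1, 1, 2 → 2 (decimal)
92 ÷ 2 = 46
46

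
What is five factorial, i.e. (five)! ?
Convert five (English words) → 5 (decimal)
Compute 5! = 120
120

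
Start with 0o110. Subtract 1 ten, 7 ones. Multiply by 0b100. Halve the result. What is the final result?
Convert 0o110 (octal) → 1×64 + 1×8 = 72 (decimal)
Start: 72
Convert 1 ten, 7 ones (place-value notation) → 1×10 + 7 = 17 (decimal)
72 - 17 = 55
Convert 0b100 (binary) → 4 (decimal)
55 × 4 = 220
220 ÷ 2 = 110
110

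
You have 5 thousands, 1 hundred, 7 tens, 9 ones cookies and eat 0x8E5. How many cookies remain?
Convert 5 thousands, 1 hundred, 7 tens, 9 ones (place-value notation) → 5×1000 + 1×100 + 7×10 + 9 = 5179 (decimal)
Convert 0x8E5 (hexadecimal) → 8×256 + 14×16 + 5 = 2277 (decimal)
Compute 5179 - 2277 = 2902
2902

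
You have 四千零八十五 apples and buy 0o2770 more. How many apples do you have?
Convert 四千零八十五 (Chinese numeral) → 4×1000 + 8×10 + 5 = 4085 (decimal)
Convert 0o2770 (octal) → 2×512 + 7×64 + 7×8 = 1528 (decimal)
Compute 4085 + 1528 = 5613
5613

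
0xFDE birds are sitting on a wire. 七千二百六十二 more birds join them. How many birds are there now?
Convert 0xFDE (hexadecimal) → 15×256 + 13×16 + 14 = 4062 (decimal)
Convert 七千二百六十二 (Chinese numeral) → 7×1000 + 2×100 + 6×10 + 2 = 7262 (decimal)
Compute 4062 + 7262 = 11324
11324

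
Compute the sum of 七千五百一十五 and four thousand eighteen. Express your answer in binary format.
Convert 七千五百一十五 (Chinese numeral) → 7×1000 + 5×100 + 1×10 + 5 = 7515 (decimal)
Convert four thousand eighteen (English words) → 4×1000 + 18 = 4018 (decimal)
Compute 7515 + 4018 = 11533
Convert 11533 (decimal) → 11533 = 8192 + 2048 + 1024 + 256 + 8 + 4 + 1 → 0b10110100001101 (binary)
0b10110100001101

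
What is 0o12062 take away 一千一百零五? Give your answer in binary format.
Convert 0o12062 (octal) → 1×4096 + 2×512 + 6×8 + 2 = 5170 (decimal)
Convert 一千一百零五 (Chinese numeral) → 1×1000 + 1×100 + 5 = 1105 (decimal)
Compute 5170 - 1105 = 4065
Convert 4065 (decimal) → 4065 = 2048 + 1024 + 512 + 256 + 128 + 64 + 32 + 1 → 0b111111100001 (binary)
0b111111100001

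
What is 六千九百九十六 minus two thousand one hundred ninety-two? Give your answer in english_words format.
Convert 六千九百九十六 (Chinese numeral) → 6×1000 + 9×100 + 9×10 + 6 = 6996 (decimal)
Convert two thousand one hundred ninety-two (English words) → 2×1000 + 1×100 + 92 = 2192 (decimal)
Compute 6996 - 2192 = 4804
Convert 4804 (decimal) → 4804 = 4×1000 + 8×100 + 4 → four thousand eight hundred four (English words)
four thousand eight hundred four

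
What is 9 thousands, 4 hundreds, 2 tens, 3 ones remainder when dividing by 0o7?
Convert 9 thousands, 4 hundreds, 2 tens, 3 ones (place-value notation) → 9×1000 + 4×100 + 2×10 + 3 = 9423 (decimal)
Convert 0o7 (octal) → 7 (decimal)
Compute 9423 mod 7 = 1
1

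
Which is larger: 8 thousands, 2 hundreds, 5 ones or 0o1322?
Convert 8 thousands, 2 hundreds, 5 ones (place-value notation) → 8×1000 + 2×100 + 5 = 8205 (decimal)
Convert 0o1322 (octal) → 1×512 + 3×64 + 2×8 + 2 = 722 (decimal)
Compare 8205 vs 722: larger = 8205
8205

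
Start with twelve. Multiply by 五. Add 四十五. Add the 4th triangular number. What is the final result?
Convert twelve (English words) → 12 (decimal)
Start: 12
Convert 五 (Chinese numeral) → 5 (decimal)
12 × 5 = 60
Convert 四十五 (Chinese numeral) → 4×10 + 5 = 45 (decimal)
60 + 45 = 105
Convert the 4th triangular number (triangular index) → 4×5/2 = 10 (decimal)
105 + 10 = 115
115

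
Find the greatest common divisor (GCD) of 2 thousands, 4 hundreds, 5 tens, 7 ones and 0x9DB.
Convert 2 thousands, 4 hundreds, 5 tens, 7 ones (place-value notation) → 2×1000 + 4×100 + 5×10 + 7 = 2457 (decimal)
Convert 0x9DB (hexadecimal) → 9×256 + 13×16 + 11 = 2523 (decimal)
Compute gcd(2457, 2523) = 3
3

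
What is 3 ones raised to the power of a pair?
Convert 3 ones (place-value notation) → 3 (decimal)
Convert a pair (colloquial) → 2 (decimal)
Compute 3 ^ 2 = 9
9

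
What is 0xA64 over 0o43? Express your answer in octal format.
Convert 0xA64 (hexadecimal) → 10×256 + 6×16 + 4 = 2660 (decimal)
Convert 0o43 (octal) → 4×8 + 3 = 35 (decimal)
Compute 2660 ÷ 35 = 76
Convert 76 (decimal) → 76 = 1×64 + 1×8 + 4 → 0o114 (octal)
0o114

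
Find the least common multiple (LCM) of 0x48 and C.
Convert 0x48 (hexadecimal) → 4×16 + 8 = 72 (decimal)
Convert C (Roman numeral) → 100 (decimal)
Compute lcm(72, 100) = 1800
1800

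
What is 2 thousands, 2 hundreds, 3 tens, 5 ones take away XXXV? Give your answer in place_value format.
Convert 2 thousands, 2 hundreds, 3 tens, 5 ones (place-value notation) → 2×1000 + 2×100 + 3×10 + 5 = 2235 (decimal)
Convert XXXV (Roman numeral) → 10 + 10 + 10 + 5 = 35 (decimal)
Compute 2235 - 35 = 2200
Convert 2200 (decimal) → 2200 = 2×1000 + 2×100 → 2 thousands, 2 hundreds (place-value notation)
2 thousands, 2 hundreds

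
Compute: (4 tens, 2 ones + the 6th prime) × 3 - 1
Convert 4 tens, 2 ones (place-value notation) → 4×10 + 2 = 42 (decimal)
Convert the 6th prime (prime index) → 13 (decimal)
Expression in decimal: (42 + 13) × 3 - 1
Parentheses first: 42 + 13 = 55
Multiply: 55 × 3 = 165
Subtract: 165 - 1 = 164
164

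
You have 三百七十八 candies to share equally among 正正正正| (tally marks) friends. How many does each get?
Convert 三百七十八 (Chinese numeral) → 3×100 + 7×10 + 8 = 378 (decimal)
Convert 正正正正| (tally marks) → 5 + 5 + 5 + 5 + 1 = 21 (decimal)
Compute 378 ÷ 21 = 18
18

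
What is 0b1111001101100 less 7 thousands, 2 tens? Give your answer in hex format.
Convert 0b1111001101100 (binary) → 4096 + 2048 + 1024 + 512 + 64 + 32 + 8 + 4 = 7788 (decimal)
Convert 7 thousands, 2 tens (place-value notation) → 7×1000 + 2×10 = 7020 (decimal)
Compute 7788 - 7020 = 768
Convert 768 (decimal) → 768 = 3×256 → 0x300 (hexadecimal)
0x300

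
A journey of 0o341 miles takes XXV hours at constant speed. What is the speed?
Convert 0o341 (octal) → 3×64 + 4×8 + 1 = 225 (decimal)
Convert XXV (Roman numeral) → 10 + 10 + 5 = 25 (decimal)
Compute 225 ÷ 25 = 9
9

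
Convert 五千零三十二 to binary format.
Convert 五千零三十二 (Chinese numeral) → 5×1000 + 3×10 + 2 = 5032 (decimal)
Convert 5032 (decimal) → 5032 = 4096 + 512 + 256 + 128 + 32 + 8 → 0b1001110101000 (binary)
0b1001110101000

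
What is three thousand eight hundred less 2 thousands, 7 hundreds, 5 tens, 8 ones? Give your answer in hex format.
Convert three thousand eight hundred (English words) → 3×1000 + 8×100 = 3800 (decimal)
Convert 2 thousands, 7 hundreds, 5 tens, 8 ones (place-value notation) → 2×1000 + 7×100 + 5×10 + 8 = 2758 (decimal)
Compute 3800 - 2758 = 1042
Convert 1042 (decimal) → 1042 = 4×256 + 1×16 + 2 → 0x412 (hexadecimal)
0x412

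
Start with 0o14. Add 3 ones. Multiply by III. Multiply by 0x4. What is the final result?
Convert 0o14 (octal) → 1×8 + 4 = 12 (decimal)
Start: 12
Convert 3 ones (place-value notation) → 3 (decimal)
12 + 3 = 15
Convert III (Roman numeral) → 1 + 1 + 1 = 3 (decimal)
15 × 3 = 45
Convert 0x4 (hexadecimal) → 4 (decimal)
45 × 4 = 180
180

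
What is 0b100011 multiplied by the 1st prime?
Convert 0b100011 (binary) → 32 + 2 + 1 = 35 (decimal)
Convert the 1st prime (prime index) → 2 (decimal)
Compute 35 × 2 = 70
70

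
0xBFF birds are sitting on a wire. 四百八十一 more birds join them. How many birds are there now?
Convert 0xBFF (hexadecimal) → 11×256 + 15×16 + 15 = 3071 (decimal)
Convert 四百八十一 (Chinese numeral) → 4×100 + 8×10 + 1 = 481 (decimal)
Compute 3071 + 481 = 3552
3552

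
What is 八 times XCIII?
Convert 八 (Chinese numeral) → 8 (decimal)
Convert XCIII (Roman numeral) → 90 + 1 + 1 + 1 = 93 (decimal)
Compute 8 × 93 = 744
744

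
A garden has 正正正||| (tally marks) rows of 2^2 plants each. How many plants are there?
Convert 2^2 (power) → 4 (decimal)
Convert 正正正||| (tally marks) → 5 + 5 + 5 + 3 = 18 (decimal)
Compute 4 × 18 = 72
72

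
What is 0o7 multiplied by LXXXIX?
Convert 0o7 (octal) → 7 (decimal)
Convert LXXXIX (Roman numeral) → 50 + 10 + 10 + 10 + 9 = 89 (decimal)
Compute 7 × 89 = 623
623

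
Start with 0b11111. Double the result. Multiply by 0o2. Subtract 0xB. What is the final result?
Convert 0b11111 (binary) → 16 + 8 + 4 + 2 + 1 = 31 (decimal)
Start: 31
31 × 2 = 62
Convert 0o2 (octal) → 2 (decimal)
62 × 2 = 124
Convert 0xB (hexadecimal) → 11 (decimal)
124 - 11 = 113
113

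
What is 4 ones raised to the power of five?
Convert 4 ones (place-value notation) → 4 (decimal)
Convert five (English words) → 5 (decimal)
Compute 4 ^ 5 = 1024
1024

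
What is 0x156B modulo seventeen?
Convert 0x156B (hexadecimal) → 1×4096 + 5×256 + 6×16 + 11 = 5483 (decimal)
Convert seventeen (English words) → 17 (decimal)
Compute 5483 mod 17 = 9
9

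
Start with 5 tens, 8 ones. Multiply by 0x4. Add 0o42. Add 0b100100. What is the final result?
Convert 5 tens, 8 ones (place-value notation) → 5×10 + 8 = 58 (decimal)
Start: 58
Convert 0x4 (hexadecimal) → 4 (decimal)
58 × 4 = 232
Convert 0o42 (octal) → 4×8 + 2 = 34 (decimal)
232 + 34 = 266
Convert 0b100100 (binary) → 32 + 4 = 36 (decimal)
266 + 36 = 302
302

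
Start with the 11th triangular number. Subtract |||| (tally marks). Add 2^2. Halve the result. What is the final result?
Convert the 11th triangular number (triangular index) → 11×12/2 = 66 (decimal)
Start: 66
Convert |||| (tally marks) → 4 (decimal)
66 - 4 = 62
Convert 2^2 (power) → 4 (decimal)
62 + 4 = 66
66 ÷ 2 = 33
33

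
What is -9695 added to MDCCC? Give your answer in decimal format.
Convert MDCCC (Roman numeral) → 1000 + 500 + 100 + 100 + 100 = 1800 (decimal)
Compute -9695 + 1800 = -7895
-7895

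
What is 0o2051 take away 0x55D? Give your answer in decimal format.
Convert 0o2051 (octal) → 2×512 + 5×8 + 1 = 1065 (decimal)
Convert 0x55D (hexadecimal) → 5×256 + 5×16 + 13 = 1373 (decimal)
Compute 1065 - 1373 = -308
-308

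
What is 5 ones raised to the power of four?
Convert 5 ones (place-value notation) → 5 (decimal)
Convert four (English words) → 4 (decimal)
Compute 5 ^ 4 = 625
625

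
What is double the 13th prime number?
The 13th prime number = 41
Compute 41 × 2 = 82
82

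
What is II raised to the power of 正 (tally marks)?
Convert II (Roman numeral) → 1 + 1 = 2 (decimal)
Convert 正 (tally marks) → 5 (decimal)
Compute 2 ^ 5 = 32
32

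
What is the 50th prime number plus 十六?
The 50th prime number = 229
Convert 十六 (Chinese numeral) → 1×10 + 6 = 16 (decimal)
Compute 229 + 16 = 245
245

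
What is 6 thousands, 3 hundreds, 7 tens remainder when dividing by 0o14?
Convert 6 thousands, 3 hundreds, 7 tens (place-value notation) → 6×1000 + 3×100 + 7×10 = 6370 (decimal)
Convert 0o14 (octal) → 1×8 + 4 = 12 (decimal)
Compute 6370 mod 12 = 10
10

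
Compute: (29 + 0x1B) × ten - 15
Convert 0x1B (hexadecimal) → 1×16 + 11 = 27 (decimal)
Convert ten (English words) → 10 (decimal)
Expression in decimal: (29 + 27) × 10 - 15
Parentheses first: 29 + 27 = 56
Multiply: 56 × 10 = 560
Subtract: 560 - 15 = 545
545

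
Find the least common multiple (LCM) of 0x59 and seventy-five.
Convert 0x59 (hexadecimal) → 5×16 + 9 = 89 (decimal)
Convert seventy-five (English words) → 75 (decimal)
Compute lcm(89, 75) = 6675
6675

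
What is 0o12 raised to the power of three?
Convert 0o12 (octal) → 1×8 + 2 = 10 (decimal)
Convert three (English words) → 3 (decimal)
Compute 10 ^ 3 = 1000
1000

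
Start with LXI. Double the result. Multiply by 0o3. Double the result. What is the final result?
Convert LXI (Roman numeral) → 50 + 10 + 1 = 61 (decimal)
Start: 61
61 × 2 = 122
Convert 0o3 (octal) → 3 (decimal)
122 × 3 = 366
366 × 2 = 732
732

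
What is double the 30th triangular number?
The 30th triangular number = 30×31/2 = 465
Compute 465 × 2 = 930
930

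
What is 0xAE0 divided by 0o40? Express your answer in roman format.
Convert 0xAE0 (hexadecimal) → 10×256 + 14×16 = 2784 (decimal)
Convert 0o40 (octal) → 4×8 = 32 (decimal)
Compute 2784 ÷ 32 = 87
Convert 87 (decimal) → 87 = 50 + 10 + 10 + 10 + 5 + 1 + 1 → LXXXVII (Roman numeral)
LXXXVII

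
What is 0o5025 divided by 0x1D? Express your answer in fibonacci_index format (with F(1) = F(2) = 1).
Convert 0o5025 (octal) → 5×512 + 2×8 + 5 = 2581 (decimal)
Convert 0x1D (hexadecimal) → 1×16 + 13 = 29 (decimal)
Compute 2581 ÷ 29 = 89
Convert 89 (decimal) → 1, 1, 2, 3, 5, 8, 13, 21, 34, 55, 89 → the 11th Fibonacci number (Fibonacci index)
the 11th Fibonacci number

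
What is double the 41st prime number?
The 41st prime number = 179
Compute 179 × 2 = 358
358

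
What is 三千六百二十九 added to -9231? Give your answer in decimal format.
Convert 三千六百二十九 (Chinese numeral) → 3×1000 + 6×100 + 2×10 + 9 = 3629 (decimal)
Compute 3629 + -9231 = -5602
-5602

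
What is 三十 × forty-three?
Convert 三十 (Chinese numeral) → 3×10 = 30 (decimal)
Convert forty-three (English words) → 43 (decimal)
Compute 30 × 43 = 1290
1290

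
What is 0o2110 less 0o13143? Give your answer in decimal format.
Convert 0o2110 (octal) → 2×512 + 1×64 + 1×8 = 1096 (decimal)
Convert 0o13143 (octal) → 1×4096 + 3×512 + 1×64 + 4×8 + 3 = 5731 (decimal)
Compute 1096 - 5731 = -4635
-4635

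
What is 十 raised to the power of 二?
Convert 十 (Chinese numeral) → 1×10 = 10 (decimal)
Convert 二 (Chinese numeral) → 2 (decimal)
Compute 10 ^ 2 = 100
100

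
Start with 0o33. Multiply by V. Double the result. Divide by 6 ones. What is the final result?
Convert 0o33 (octal) → 3×8 + 3 = 27 (decimal)
Start: 27
Convert V (Roman numeral) → 5 (decimal)
27 × 5 = 135
135 × 2 = 270
Convert 6 ones (place-value notation) → 6 (decimal)
270 ÷ 6 = 45
45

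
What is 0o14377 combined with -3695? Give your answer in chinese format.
Convert 0o14377 (octal) → 1×4096 + 4×512 + 3×64 + 7×8 + 7 = 6399 (decimal)
Compute 6399 + -3695 = 2704
Convert 2704 (decimal) → 2704 = 2×1000 + 7×100 + 4 → 二千七百零四 (Chinese numeral)
二千七百零四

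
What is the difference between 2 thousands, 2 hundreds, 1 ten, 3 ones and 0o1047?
Convert 2 thousands, 2 hundreds, 1 ten, 3 ones (place-value notation) → 2×1000 + 2×100 + 1×10 + 3 = 2213 (decimal)
Convert 0o1047 (octal) → 1×512 + 4×8 + 7 = 551 (decimal)
Difference: |2213 - 551| = 1662
1662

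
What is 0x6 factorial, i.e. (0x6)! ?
Convert 0x6 (hexadecimal) → 6 (decimal)
Compute 6! = 720
720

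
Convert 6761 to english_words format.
Convert 6761 (decimal) → 6761 = 6×1000 + 7×100 + 61 → six thousand seven hundred sixty-one (English words)
six thousand seven hundred sixty-one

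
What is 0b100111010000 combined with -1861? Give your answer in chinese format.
Convert 0b100111010000 (binary) → 2048 + 256 + 128 + 64 + 16 = 2512 (decimal)
Compute 2512 + -1861 = 651
Convert 651 (decimal) → 651 = 6×100 + 5×10 + 1 → 六百五十一 (Chinese numeral)
六百五十一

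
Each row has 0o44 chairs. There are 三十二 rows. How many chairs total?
Convert 0o44 (octal) → 4×8 + 4 = 36 (decimal)
Convert 三十二 (Chinese numeral) → 3×10 + 2 = 32 (decimal)
Compute 36 × 32 = 1152
1152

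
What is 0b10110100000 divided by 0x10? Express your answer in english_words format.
Convert 0b10110100000 (binary) → 1024 + 256 + 128 + 32 = 1440 (decimal)
Convert 0x10 (hexadecimal) → 1×16 = 16 (decimal)
Compute 1440 ÷ 16 = 90
Convert 90 (decimal) → ninety (English words)
ninety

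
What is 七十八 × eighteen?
Convert 七十八 (Chinese numeral) → 7×10 + 8 = 78 (decimal)
Convert eighteen (English words) → 18 (decimal)
Compute 78 × 18 = 1404
1404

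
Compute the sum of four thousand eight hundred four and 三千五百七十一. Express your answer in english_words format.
Convert four thousand eight hundred four (English words) → 4×1000 + 8×100 + 4 = 4804 (decimal)
Convert 三千五百七十一 (Chinese numeral) → 3×1000 + 5×100 + 7×10 + 1 = 3571 (decimal)
Compute 4804 + 3571 = 8375
Convert 8375 (decimal) → 8375 = 8×1000 + 3×100 + 75 → eight thousand three hundred seventy-five (English words)
eight thousand three hundred seventy-five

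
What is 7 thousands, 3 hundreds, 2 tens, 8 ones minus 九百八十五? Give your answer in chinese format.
Convert 7 thousands, 3 hundreds, 2 tens, 8 ones (place-value notation) → 7×1000 + 3×100 + 2×10 + 8 = 7328 (decimal)
Convert 九百八十五 (Chinese numeral) → 9×100 + 8×10 + 5 = 985 (decimal)
Compute 7328 - 985 = 6343
Convert 6343 (decimal) → 6343 = 6×1000 + 3×100 + 4×10 + 3 → 六千三百四十三 (Chinese numeral)
六千三百四十三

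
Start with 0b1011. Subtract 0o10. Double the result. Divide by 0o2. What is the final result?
Convert 0b1011 (binary) → 8 + 2 + 1 = 11 (decimal)
Start: 11
Convert 0o10 (octal) → 1×8 = 8 (decimal)
11 - 8 = 3
3 × 2 = 6
Convert 0o2 (octal) → 2 (decimal)
6 ÷ 2 = 3
3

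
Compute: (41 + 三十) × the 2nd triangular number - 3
Convert 三十 (Chinese numeral) → 3×10 = 30 (decimal)
Convert the 2nd triangular number (triangular index) → 2×3/2 = 3 (decimal)
Expression in decimal: (41 + 30) × 3 - 3
Parentheses first: 41 + 30 = 71
Multiply: 71 × 3 = 213
Subtract: 213 - 3 = 210
210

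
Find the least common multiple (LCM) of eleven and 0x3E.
Convert eleven (English words) → 11 (decimal)
Convert 0x3E (hexadecimal) → 3×16 + 14 = 62 (decimal)
Compute lcm(11, 62) = 682
682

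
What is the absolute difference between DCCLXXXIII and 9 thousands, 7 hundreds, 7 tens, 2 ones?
Convert DCCLXXXIII (Roman numeral) → 500 + 100 + 100 + 50 + 10 + 10 + 10 + 1 + 1 + 1 = 783 (decimal)
Convert 9 thousands, 7 hundreds, 7 tens, 2 ones (place-value notation) → 9×1000 + 7×100 + 7×10 + 2 = 9772 (decimal)
Compute |783 - 9772| = 8989
8989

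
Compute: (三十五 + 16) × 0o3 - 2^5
Convert 三十五 (Chinese numeral) → 3×10 + 5 = 35 (decimal)
Convert 0o3 (octal) → 3 (decimal)
Convert 2^5 (power) → 32 (decimal)
Expression in decimal: (35 + 16) × 3 - 32
Parentheses first: 35 + 16 = 51
Multiply: 51 × 3 = 153
Subtract: 153 - 32 = 121
121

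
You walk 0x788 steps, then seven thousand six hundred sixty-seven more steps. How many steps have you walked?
Convert 0x788 (hexadecimal) → 7×256 + 8×16 + 8 = 1928 (decimal)
Convert seven thousand six hundred sixty-seven (English words) → 7×1000 + 6×100 + 67 = 7667 (decimal)
Compute 1928 + 7667 = 9595
9595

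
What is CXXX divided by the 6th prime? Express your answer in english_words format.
Convert CXXX (Roman numeral) → 100 + 10 + 10 + 10 = 130 (decimal)
Convert the 6th prime (prime index) → 13 (decimal)
Compute 130 ÷ 13 = 10
Convert 10 (decimal) → ten (English words)
ten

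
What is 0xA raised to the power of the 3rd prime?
Convert 0xA (hexadecimal) → 10 (decimal)
Convert the 3rd prime (prime index) → 5 (decimal)
Compute 10 ^ 5 = 100000
100000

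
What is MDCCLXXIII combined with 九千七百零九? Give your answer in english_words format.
Convert MDCCLXXIII (Roman numeral) → 1000 + 500 + 100 + 100 + 50 + 10 + 10 + 1 + 1 + 1 = 1773 (decimal)
Convert 九千七百零九 (Chinese numeral) → 9×1000 + 7×100 + 9 = 9709 (decimal)
Compute 1773 + 9709 = 11482
Convert 11482 (decimal) → 11482 = 11×1000 + 4×100 + 82 → eleven thousand four hundred eighty-two (English words)
eleven thousand four hundred eighty-two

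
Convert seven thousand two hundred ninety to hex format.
Convert seven thousand two hundred ninety (English words) → 7×1000 + 2×100 + 90 = 7290 (decimal)
Convert 7290 (decimal) → 7290 = 1×4096 + 12×256 + 7×16 + 10 → 0x1C7A (hexadecimal)
0x1C7A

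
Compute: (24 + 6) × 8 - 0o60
Convert 0o60 (octal) → 6×8 = 48 (decimal)
Expression in decimal: (24 + 6) × 8 - 48
Parentheses first: 24 + 6 = 30
Multiply: 30 × 8 = 240
Subtract: 240 - 48 = 192
192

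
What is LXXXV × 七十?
Convert LXXXV (Roman numeral) → 50 + 10 + 10 + 10 + 5 = 85 (decimal)
Convert 七十 (Chinese numeral) → 7×10 = 70 (decimal)
Compute 85 × 70 = 5950
5950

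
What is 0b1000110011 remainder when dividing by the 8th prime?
Convert 0b1000110011 (binary) → 512 + 32 + 16 + 2 + 1 = 563 (decimal)
Convert the 8th prime (prime index) → 19 (decimal)
Compute 563 mod 19 = 12
12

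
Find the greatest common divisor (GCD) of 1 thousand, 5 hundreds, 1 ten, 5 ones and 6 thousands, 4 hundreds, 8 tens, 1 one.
Convert 1 thousand, 5 hundreds, 1 ten, 5 ones (place-value notation) → 1×1000 + 5×100 + 1×10 + 5 = 1515 (decimal)
Convert 6 thousands, 4 hundreds, 8 tens, 1 one (place-value notation) → 6×1000 + 4×100 + 8×10 + 1 = 6481 (decimal)
Compute gcd(1515, 6481) = 1
1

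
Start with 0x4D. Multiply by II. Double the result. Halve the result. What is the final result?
Convert 0x4D (hexadecimal) → 4×16 + 13 = 77 (decimal)
Start: 77
Convert II (Roman numeral) → 1 + 1 = 2 (decimal)
77 × 2 = 154
154 × 2 = 308
308 ÷ 2 = 154
154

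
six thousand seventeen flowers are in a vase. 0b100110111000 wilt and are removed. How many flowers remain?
Convert six thousand seventeen (English words) → 6×1000 + 17 = 6017 (decimal)
Convert 0b100110111000 (binary) → 2048 + 256 + 128 + 32 + 16 + 8 = 2488 (decimal)
Compute 6017 - 2488 = 3529
3529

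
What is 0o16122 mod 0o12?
Convert 0o16122 (octal) → 1×4096 + 6×512 + 1×64 + 2×8 + 2 = 7250 (decimal)
Convert 0o12 (octal) → 1×8 + 2 = 10 (decimal)
Compute 7250 mod 10 = 0
0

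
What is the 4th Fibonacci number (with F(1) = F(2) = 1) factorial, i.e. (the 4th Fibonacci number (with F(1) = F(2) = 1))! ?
Convert the 4th Fibonacci number (with F(1) = F(2) = 1) (Fibonacci index) → 1, 1, 2, 3 → 3 (decimal)
Compute 3! = 6
6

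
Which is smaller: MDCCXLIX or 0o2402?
Convert MDCCXLIX (Roman numeral) → 1000 + 500 + 100 + 100 + 40 + 9 = 1749 (decimal)
Convert 0o2402 (octal) → 2×512 + 4×64 + 2 = 1282 (decimal)
Compare 1749 vs 1282: smaller = 1282
1282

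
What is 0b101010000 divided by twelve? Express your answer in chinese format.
Convert 0b101010000 (binary) → 256 + 64 + 16 = 336 (decimal)
Convert twelve (English words) → 12 (decimal)
Compute 336 ÷ 12 = 28
Convert 28 (decimal) → 28 = 2×10 + 8 → 二十八 (Chinese numeral)
二十八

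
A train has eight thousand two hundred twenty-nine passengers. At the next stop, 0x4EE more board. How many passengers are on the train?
Convert eight thousand two hundred twenty-nine (English words) → 8×1000 + 2×100 + 29 = 8229 (decimal)
Convert 0x4EE (hexadecimal) → 4×256 + 14×16 + 14 = 1262 (decimal)
Compute 8229 + 1262 = 9491
9491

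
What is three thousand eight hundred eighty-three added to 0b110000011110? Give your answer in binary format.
Convert three thousand eight hundred eighty-three (English words) → 3×1000 + 8×100 + 83 = 3883 (decimal)
Convert 0b110000011110 (binary) → 2048 + 1024 + 16 + 8 + 4 + 2 = 3102 (decimal)
Compute 3883 + 3102 = 6985
Convert 6985 (decimal) → 6985 = 4096 + 2048 + 512 + 256 + 64 + 8 + 1 → 0b1101101001001 (binary)
0b1101101001001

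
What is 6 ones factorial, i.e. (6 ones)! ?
Convert 6 ones (place-value notation) → 6 (decimal)
Compute 6! = 720
720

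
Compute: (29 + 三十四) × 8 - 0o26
Convert 三十四 (Chinese numeral) → 3×10 + 4 = 34 (decimal)
Convert 0o26 (octal) → 2×8 + 6 = 22 (decimal)
Expression in decimal: (29 + 34) × 8 - 22
Parentheses first: 29 + 34 = 63
Multiply: 63 × 8 = 504
Subtract: 504 - 22 = 482
482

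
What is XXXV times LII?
Convert XXXV (Roman numeral) → 10 + 10 + 10 + 5 = 35 (decimal)
Convert LII (Roman numeral) → 50 + 1 + 1 = 52 (decimal)
Compute 35 × 52 = 1820
1820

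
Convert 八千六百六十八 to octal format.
Convert 八千六百六十八 (Chinese numeral) → 8×1000 + 6×100 + 6×10 + 8 = 8668 (decimal)
Convert 8668 (decimal) → 8668 = 2×4096 + 7×64 + 3×8 + 4 → 0o20734 (octal)
0o20734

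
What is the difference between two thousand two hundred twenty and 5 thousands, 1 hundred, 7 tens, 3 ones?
Convert two thousand two hundred twenty (English words) → 2×1000 + 2×100 + 20 = 2220 (decimal)
Convert 5 thousands, 1 hundred, 7 tens, 3 ones (place-value notation) → 5×1000 + 1×100 + 7×10 + 3 = 5173 (decimal)
Difference: |2220 - 5173| = 2953
2953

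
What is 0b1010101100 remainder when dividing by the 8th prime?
Convert 0b1010101100 (binary) → 512 + 128 + 32 + 8 + 4 = 684 (decimal)
Convert the 8th prime (prime index) → 19 (decimal)
Compute 684 mod 19 = 0
0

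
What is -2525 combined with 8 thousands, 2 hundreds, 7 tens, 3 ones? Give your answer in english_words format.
Convert 8 thousands, 2 hundreds, 7 tens, 3 ones (place-value notation) → 8×1000 + 2×100 + 7×10 + 3 = 8273 (decimal)
Compute -2525 + 8273 = 5748
Convert 5748 (decimal) → 5748 = 5×1000 + 7×100 + 48 → five thousand seven hundred forty-eight (English words)
five thousand seven hundred forty-eight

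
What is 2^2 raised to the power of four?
Convert 2^2 (power) → 4 (decimal)
Convert four (English words) → 4 (decimal)
Compute 4 ^ 4 = 256
256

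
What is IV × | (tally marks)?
Convert IV (Roman numeral) → 4 (decimal)
Convert | (tally marks) → 1 (decimal)
Compute 4 × 1 = 4
4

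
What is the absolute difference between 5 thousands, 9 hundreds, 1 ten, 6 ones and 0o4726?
Convert 5 thousands, 9 hundreds, 1 ten, 6 ones (place-value notation) → 5×1000 + 9×100 + 1×10 + 6 = 5916 (decimal)
Convert 0o4726 (octal) → 4×512 + 7×64 + 2×8 + 6 = 2518 (decimal)
Compute |5916 - 2518| = 3398
3398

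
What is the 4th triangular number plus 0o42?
The 4th triangular number = 4×5/2 = 10
Convert 0o42 (octal) → 4×8 + 2 = 34 (decimal)
Compute 10 + 34 = 44
44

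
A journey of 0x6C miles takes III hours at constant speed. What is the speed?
Convert 0x6C (hexadecimal) → 6×16 + 12 = 108 (decimal)
Convert III (Roman numeral) → 1 + 1 + 1 = 3 (decimal)
Compute 108 ÷ 3 = 36
36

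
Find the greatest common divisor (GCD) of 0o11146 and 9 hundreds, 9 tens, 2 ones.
Convert 0o11146 (octal) → 1×4096 + 1×512 + 1×64 + 4×8 + 6 = 4710 (decimal)
Convert 9 hundreds, 9 tens, 2 ones (place-value notation) → 9×100 + 9×10 + 2 = 992 (decimal)
Compute gcd(4710, 992) = 2
2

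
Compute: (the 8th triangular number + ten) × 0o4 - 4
Convert the 8th triangular number (triangular index) → 8×9/2 = 36 (decimal)
Convert ten (English words) → 10 (decimal)
Convert 0o4 (octal) → 4 (decimal)
Expression in decimal: (36 + 10) × 4 - 4
Parentheses first: 36 + 10 = 46
Multiply: 46 × 4 = 184
Subtract: 184 - 4 = 180
180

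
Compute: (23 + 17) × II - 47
Convert II (Roman numeral) → 1 + 1 = 2 (decimal)
Expression in decimal: (23 + 17) × 2 - 47
Parentheses first: 23 + 17 = 40
Multiply: 40 × 2 = 80
Subtract: 80 - 47 = 33
33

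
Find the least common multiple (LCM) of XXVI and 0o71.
Convert XXVI (Roman numeral) → 10 + 10 + 5 + 1 = 26 (decimal)
Convert 0o71 (octal) → 7×8 + 1 = 57 (decimal)
Compute lcm(26, 57) = 1482
1482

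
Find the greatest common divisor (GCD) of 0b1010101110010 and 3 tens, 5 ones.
Convert 0b1010101110010 (binary) → 4096 + 1024 + 256 + 64 + 32 + 16 + 2 = 5490 (decimal)
Convert 3 tens, 5 ones (place-value notation) → 3×10 + 5 = 35 (decimal)
Compute gcd(5490, 35) = 5
5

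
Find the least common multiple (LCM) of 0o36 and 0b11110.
Convert 0o36 (octal) → 3×8 + 6 = 30 (decimal)
Convert 0b11110 (binary) → 16 + 8 + 4 + 2 = 30 (decimal)
Compute lcm(30, 30) = 30
30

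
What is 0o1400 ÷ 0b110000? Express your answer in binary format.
Convert 0o1400 (octal) → 1×512 + 4×64 = 768 (decimal)
Convert 0b110000 (binary) → 32 + 16 = 48 (decimal)
Compute 768 ÷ 48 = 16
Convert 16 (decimal) → 0b10000 (binary)
0b10000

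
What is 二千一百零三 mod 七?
Convert 二千一百零三 (Chinese numeral) → 2×1000 + 1×100 + 3 = 2103 (decimal)
Convert 七 (Chinese numeral) → 7 (decimal)
Compute 2103 mod 7 = 3
3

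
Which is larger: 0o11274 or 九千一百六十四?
Convert 0o11274 (octal) → 1×4096 + 1×512 + 2×64 + 7×8 + 4 = 4796 (decimal)
Convert 九千一百六十四 (Chinese numeral) → 9×1000 + 1×100 + 6×10 + 4 = 9164 (decimal)
Compare 4796 vs 9164: larger = 9164
9164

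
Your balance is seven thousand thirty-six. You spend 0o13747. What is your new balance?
Convert seven thousand thirty-six (English words) → 7×1000 + 36 = 7036 (decimal)
Convert 0o13747 (octal) → 1×4096 + 3×512 + 7×64 + 4×8 + 7 = 6119 (decimal)
Compute 7036 - 6119 = 917
917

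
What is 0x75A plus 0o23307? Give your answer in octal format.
Convert 0x75A (hexadecimal) → 7×256 + 5×16 + 10 = 1882 (decimal)
Convert 0o23307 (octal) → 2×4096 + 3×512 + 3×64 + 7 = 9927 (decimal)
Compute 1882 + 9927 = 11809
Convert 11809 (decimal) → 11809 = 2×4096 + 7×512 + 4×8 + 1 → 0o27041 (octal)
0o27041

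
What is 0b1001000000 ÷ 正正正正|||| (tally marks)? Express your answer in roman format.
Convert 0b1001000000 (binary) → 512 + 64 = 576 (decimal)
Convert 正正正正|||| (tally marks) → 5 + 5 + 5 + 5 + 4 = 24 (decimal)
Compute 576 ÷ 24 = 24
Convert 24 (decimal) → 24 = 10 + 10 + 4 → XXIV (Roman numeral)
XXIV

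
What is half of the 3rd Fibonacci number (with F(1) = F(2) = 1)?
The 3rd Fibonacci number (with F(1) = F(2) = 1): 1, 1, 2 → 2
Compute 2 ÷ 2 = 1
1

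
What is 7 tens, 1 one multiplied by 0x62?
Convert 7 tens, 1 one (place-value notation) → 7×10 + 1 = 71 (decimal)
Convert 0x62 (hexadecimal) → 6×16 + 2 = 98 (decimal)
Compute 71 × 98 = 6958
6958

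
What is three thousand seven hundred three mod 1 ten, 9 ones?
Convert three thousand seven hundred three (English words) → 3×1000 + 7×100 + 3 = 3703 (decimal)
Convert 1 ten, 9 ones (place-value notation) → 1×10 + 9 = 19 (decimal)
Compute 3703 mod 19 = 17
17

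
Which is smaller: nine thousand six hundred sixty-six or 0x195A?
Convert nine thousand six hundred sixty-six (English words) → 9×1000 + 6×100 + 66 = 9666 (decimal)
Convert 0x195A (hexadecimal) → 1×4096 + 9×256 + 5×16 + 10 = 6490 (decimal)
Compare 9666 vs 6490: smaller = 6490
6490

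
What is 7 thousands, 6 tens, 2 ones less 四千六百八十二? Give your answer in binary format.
Convert 7 thousands, 6 tens, 2 ones (place-value notation) → 7×1000 + 6×10 + 2 = 7062 (decimal)
Convert 四千六百八十二 (Chinese numeral) → 4×1000 + 6×100 + 8×10 + 2 = 4682 (decimal)
Compute 7062 - 4682 = 2380
Convert 2380 (decimal) → 2380 = 2048 + 256 + 64 + 8 + 4 → 0b100101001100 (binary)
0b100101001100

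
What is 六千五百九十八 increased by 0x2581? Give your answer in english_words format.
Convert 六千五百九十八 (Chinese numeral) → 6×1000 + 5×100 + 9×10 + 8 = 6598 (decimal)
Convert 0x2581 (hexadecimal) → 2×4096 + 5×256 + 8×16 + 1 = 9601 (decimal)
Compute 6598 + 9601 = 16199
Convert 16199 (decimal) → 16199 = 16×1000 + 1×100 + 99 → sixteen thousand one hundred ninety-nine (English words)
sixteen thousand one hundred ninety-nine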